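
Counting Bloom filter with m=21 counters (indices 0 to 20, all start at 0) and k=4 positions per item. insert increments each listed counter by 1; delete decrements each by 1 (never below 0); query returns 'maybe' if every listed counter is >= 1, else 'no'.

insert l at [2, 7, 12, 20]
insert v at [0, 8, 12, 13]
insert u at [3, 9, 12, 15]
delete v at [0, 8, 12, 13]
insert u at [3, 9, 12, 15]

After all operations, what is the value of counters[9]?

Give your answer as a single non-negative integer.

Answer: 2

Derivation:
Step 1: insert l at [2, 7, 12, 20] -> counters=[0,0,1,0,0,0,0,1,0,0,0,0,1,0,0,0,0,0,0,0,1]
Step 2: insert v at [0, 8, 12, 13] -> counters=[1,0,1,0,0,0,0,1,1,0,0,0,2,1,0,0,0,0,0,0,1]
Step 3: insert u at [3, 9, 12, 15] -> counters=[1,0,1,1,0,0,0,1,1,1,0,0,3,1,0,1,0,0,0,0,1]
Step 4: delete v at [0, 8, 12, 13] -> counters=[0,0,1,1,0,0,0,1,0,1,0,0,2,0,0,1,0,0,0,0,1]
Step 5: insert u at [3, 9, 12, 15] -> counters=[0,0,1,2,0,0,0,1,0,2,0,0,3,0,0,2,0,0,0,0,1]
Final counters=[0,0,1,2,0,0,0,1,0,2,0,0,3,0,0,2,0,0,0,0,1] -> counters[9]=2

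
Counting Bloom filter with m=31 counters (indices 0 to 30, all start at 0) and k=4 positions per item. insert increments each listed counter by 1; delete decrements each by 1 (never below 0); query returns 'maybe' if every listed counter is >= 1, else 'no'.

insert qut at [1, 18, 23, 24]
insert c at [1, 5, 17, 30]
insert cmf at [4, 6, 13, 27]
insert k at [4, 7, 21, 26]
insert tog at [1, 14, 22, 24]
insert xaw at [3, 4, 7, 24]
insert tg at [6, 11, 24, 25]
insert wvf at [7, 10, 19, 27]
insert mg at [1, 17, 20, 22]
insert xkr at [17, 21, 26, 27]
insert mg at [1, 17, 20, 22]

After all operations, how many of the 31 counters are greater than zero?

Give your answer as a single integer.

Answer: 22

Derivation:
Step 1: insert qut at [1, 18, 23, 24] -> counters=[0,1,0,0,0,0,0,0,0,0,0,0,0,0,0,0,0,0,1,0,0,0,0,1,1,0,0,0,0,0,0]
Step 2: insert c at [1, 5, 17, 30] -> counters=[0,2,0,0,0,1,0,0,0,0,0,0,0,0,0,0,0,1,1,0,0,0,0,1,1,0,0,0,0,0,1]
Step 3: insert cmf at [4, 6, 13, 27] -> counters=[0,2,0,0,1,1,1,0,0,0,0,0,0,1,0,0,0,1,1,0,0,0,0,1,1,0,0,1,0,0,1]
Step 4: insert k at [4, 7, 21, 26] -> counters=[0,2,0,0,2,1,1,1,0,0,0,0,0,1,0,0,0,1,1,0,0,1,0,1,1,0,1,1,0,0,1]
Step 5: insert tog at [1, 14, 22, 24] -> counters=[0,3,0,0,2,1,1,1,0,0,0,0,0,1,1,0,0,1,1,0,0,1,1,1,2,0,1,1,0,0,1]
Step 6: insert xaw at [3, 4, 7, 24] -> counters=[0,3,0,1,3,1,1,2,0,0,0,0,0,1,1,0,0,1,1,0,0,1,1,1,3,0,1,1,0,0,1]
Step 7: insert tg at [6, 11, 24, 25] -> counters=[0,3,0,1,3,1,2,2,0,0,0,1,0,1,1,0,0,1,1,0,0,1,1,1,4,1,1,1,0,0,1]
Step 8: insert wvf at [7, 10, 19, 27] -> counters=[0,3,0,1,3,1,2,3,0,0,1,1,0,1,1,0,0,1,1,1,0,1,1,1,4,1,1,2,0,0,1]
Step 9: insert mg at [1, 17, 20, 22] -> counters=[0,4,0,1,3,1,2,3,0,0,1,1,0,1,1,0,0,2,1,1,1,1,2,1,4,1,1,2,0,0,1]
Step 10: insert xkr at [17, 21, 26, 27] -> counters=[0,4,0,1,3,1,2,3,0,0,1,1,0,1,1,0,0,3,1,1,1,2,2,1,4,1,2,3,0,0,1]
Step 11: insert mg at [1, 17, 20, 22] -> counters=[0,5,0,1,3,1,2,3,0,0,1,1,0,1,1,0,0,4,1,1,2,2,3,1,4,1,2,3,0,0,1]
Final counters=[0,5,0,1,3,1,2,3,0,0,1,1,0,1,1,0,0,4,1,1,2,2,3,1,4,1,2,3,0,0,1] -> 22 nonzero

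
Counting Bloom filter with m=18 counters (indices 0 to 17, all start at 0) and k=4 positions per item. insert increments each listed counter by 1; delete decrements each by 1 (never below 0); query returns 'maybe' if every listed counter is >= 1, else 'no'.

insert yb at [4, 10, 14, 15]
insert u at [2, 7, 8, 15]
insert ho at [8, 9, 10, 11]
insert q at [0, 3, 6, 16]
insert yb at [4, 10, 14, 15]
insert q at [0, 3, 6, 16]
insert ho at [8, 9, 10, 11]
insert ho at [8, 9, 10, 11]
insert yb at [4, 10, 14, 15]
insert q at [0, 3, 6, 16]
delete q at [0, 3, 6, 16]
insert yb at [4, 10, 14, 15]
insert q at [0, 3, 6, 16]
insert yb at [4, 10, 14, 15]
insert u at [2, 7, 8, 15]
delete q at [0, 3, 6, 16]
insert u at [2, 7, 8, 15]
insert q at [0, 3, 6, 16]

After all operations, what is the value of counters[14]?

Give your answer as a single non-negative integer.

Step 1: insert yb at [4, 10, 14, 15] -> counters=[0,0,0,0,1,0,0,0,0,0,1,0,0,0,1,1,0,0]
Step 2: insert u at [2, 7, 8, 15] -> counters=[0,0,1,0,1,0,0,1,1,0,1,0,0,0,1,2,0,0]
Step 3: insert ho at [8, 9, 10, 11] -> counters=[0,0,1,0,1,0,0,1,2,1,2,1,0,0,1,2,0,0]
Step 4: insert q at [0, 3, 6, 16] -> counters=[1,0,1,1,1,0,1,1,2,1,2,1,0,0,1,2,1,0]
Step 5: insert yb at [4, 10, 14, 15] -> counters=[1,0,1,1,2,0,1,1,2,1,3,1,0,0,2,3,1,0]
Step 6: insert q at [0, 3, 6, 16] -> counters=[2,0,1,2,2,0,2,1,2,1,3,1,0,0,2,3,2,0]
Step 7: insert ho at [8, 9, 10, 11] -> counters=[2,0,1,2,2,0,2,1,3,2,4,2,0,0,2,3,2,0]
Step 8: insert ho at [8, 9, 10, 11] -> counters=[2,0,1,2,2,0,2,1,4,3,5,3,0,0,2,3,2,0]
Step 9: insert yb at [4, 10, 14, 15] -> counters=[2,0,1,2,3,0,2,1,4,3,6,3,0,0,3,4,2,0]
Step 10: insert q at [0, 3, 6, 16] -> counters=[3,0,1,3,3,0,3,1,4,3,6,3,0,0,3,4,3,0]
Step 11: delete q at [0, 3, 6, 16] -> counters=[2,0,1,2,3,0,2,1,4,3,6,3,0,0,3,4,2,0]
Step 12: insert yb at [4, 10, 14, 15] -> counters=[2,0,1,2,4,0,2,1,4,3,7,3,0,0,4,5,2,0]
Step 13: insert q at [0, 3, 6, 16] -> counters=[3,0,1,3,4,0,3,1,4,3,7,3,0,0,4,5,3,0]
Step 14: insert yb at [4, 10, 14, 15] -> counters=[3,0,1,3,5,0,3,1,4,3,8,3,0,0,5,6,3,0]
Step 15: insert u at [2, 7, 8, 15] -> counters=[3,0,2,3,5,0,3,2,5,3,8,3,0,0,5,7,3,0]
Step 16: delete q at [0, 3, 6, 16] -> counters=[2,0,2,2,5,0,2,2,5,3,8,3,0,0,5,7,2,0]
Step 17: insert u at [2, 7, 8, 15] -> counters=[2,0,3,2,5,0,2,3,6,3,8,3,0,0,5,8,2,0]
Step 18: insert q at [0, 3, 6, 16] -> counters=[3,0,3,3,5,0,3,3,6,3,8,3,0,0,5,8,3,0]
Final counters=[3,0,3,3,5,0,3,3,6,3,8,3,0,0,5,8,3,0] -> counters[14]=5

Answer: 5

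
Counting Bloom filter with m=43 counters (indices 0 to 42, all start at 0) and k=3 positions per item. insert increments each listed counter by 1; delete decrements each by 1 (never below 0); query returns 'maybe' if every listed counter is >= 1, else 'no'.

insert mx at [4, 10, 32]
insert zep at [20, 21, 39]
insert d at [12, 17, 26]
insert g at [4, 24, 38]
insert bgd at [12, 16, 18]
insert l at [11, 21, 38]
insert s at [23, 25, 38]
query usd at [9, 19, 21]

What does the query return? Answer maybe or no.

Step 1: insert mx at [4, 10, 32] -> counters=[0,0,0,0,1,0,0,0,0,0,1,0,0,0,0,0,0,0,0,0,0,0,0,0,0,0,0,0,0,0,0,0,1,0,0,0,0,0,0,0,0,0,0]
Step 2: insert zep at [20, 21, 39] -> counters=[0,0,0,0,1,0,0,0,0,0,1,0,0,0,0,0,0,0,0,0,1,1,0,0,0,0,0,0,0,0,0,0,1,0,0,0,0,0,0,1,0,0,0]
Step 3: insert d at [12, 17, 26] -> counters=[0,0,0,0,1,0,0,0,0,0,1,0,1,0,0,0,0,1,0,0,1,1,0,0,0,0,1,0,0,0,0,0,1,0,0,0,0,0,0,1,0,0,0]
Step 4: insert g at [4, 24, 38] -> counters=[0,0,0,0,2,0,0,0,0,0,1,0,1,0,0,0,0,1,0,0,1,1,0,0,1,0,1,0,0,0,0,0,1,0,0,0,0,0,1,1,0,0,0]
Step 5: insert bgd at [12, 16, 18] -> counters=[0,0,0,0,2,0,0,0,0,0,1,0,2,0,0,0,1,1,1,0,1,1,0,0,1,0,1,0,0,0,0,0,1,0,0,0,0,0,1,1,0,0,0]
Step 6: insert l at [11, 21, 38] -> counters=[0,0,0,0,2,0,0,0,0,0,1,1,2,0,0,0,1,1,1,0,1,2,0,0,1,0,1,0,0,0,0,0,1,0,0,0,0,0,2,1,0,0,0]
Step 7: insert s at [23, 25, 38] -> counters=[0,0,0,0,2,0,0,0,0,0,1,1,2,0,0,0,1,1,1,0,1,2,0,1,1,1,1,0,0,0,0,0,1,0,0,0,0,0,3,1,0,0,0]
Query usd: check counters[9]=0 counters[19]=0 counters[21]=2 -> no

Answer: no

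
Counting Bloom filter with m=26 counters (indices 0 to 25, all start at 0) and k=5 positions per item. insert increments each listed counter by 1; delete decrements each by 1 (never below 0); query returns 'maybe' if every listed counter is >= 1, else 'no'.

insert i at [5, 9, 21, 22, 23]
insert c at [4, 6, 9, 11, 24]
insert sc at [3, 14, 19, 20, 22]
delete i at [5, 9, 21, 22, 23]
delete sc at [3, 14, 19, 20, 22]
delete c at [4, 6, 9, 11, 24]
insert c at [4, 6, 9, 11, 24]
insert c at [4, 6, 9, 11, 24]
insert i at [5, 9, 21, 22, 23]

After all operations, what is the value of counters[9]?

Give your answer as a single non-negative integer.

Answer: 3

Derivation:
Step 1: insert i at [5, 9, 21, 22, 23] -> counters=[0,0,0,0,0,1,0,0,0,1,0,0,0,0,0,0,0,0,0,0,0,1,1,1,0,0]
Step 2: insert c at [4, 6, 9, 11, 24] -> counters=[0,0,0,0,1,1,1,0,0,2,0,1,0,0,0,0,0,0,0,0,0,1,1,1,1,0]
Step 3: insert sc at [3, 14, 19, 20, 22] -> counters=[0,0,0,1,1,1,1,0,0,2,0,1,0,0,1,0,0,0,0,1,1,1,2,1,1,0]
Step 4: delete i at [5, 9, 21, 22, 23] -> counters=[0,0,0,1,1,0,1,0,0,1,0,1,0,0,1,0,0,0,0,1,1,0,1,0,1,0]
Step 5: delete sc at [3, 14, 19, 20, 22] -> counters=[0,0,0,0,1,0,1,0,0,1,0,1,0,0,0,0,0,0,0,0,0,0,0,0,1,0]
Step 6: delete c at [4, 6, 9, 11, 24] -> counters=[0,0,0,0,0,0,0,0,0,0,0,0,0,0,0,0,0,0,0,0,0,0,0,0,0,0]
Step 7: insert c at [4, 6, 9, 11, 24] -> counters=[0,0,0,0,1,0,1,0,0,1,0,1,0,0,0,0,0,0,0,0,0,0,0,0,1,0]
Step 8: insert c at [4, 6, 9, 11, 24] -> counters=[0,0,0,0,2,0,2,0,0,2,0,2,0,0,0,0,0,0,0,0,0,0,0,0,2,0]
Step 9: insert i at [5, 9, 21, 22, 23] -> counters=[0,0,0,0,2,1,2,0,0,3,0,2,0,0,0,0,0,0,0,0,0,1,1,1,2,0]
Final counters=[0,0,0,0,2,1,2,0,0,3,0,2,0,0,0,0,0,0,0,0,0,1,1,1,2,0] -> counters[9]=3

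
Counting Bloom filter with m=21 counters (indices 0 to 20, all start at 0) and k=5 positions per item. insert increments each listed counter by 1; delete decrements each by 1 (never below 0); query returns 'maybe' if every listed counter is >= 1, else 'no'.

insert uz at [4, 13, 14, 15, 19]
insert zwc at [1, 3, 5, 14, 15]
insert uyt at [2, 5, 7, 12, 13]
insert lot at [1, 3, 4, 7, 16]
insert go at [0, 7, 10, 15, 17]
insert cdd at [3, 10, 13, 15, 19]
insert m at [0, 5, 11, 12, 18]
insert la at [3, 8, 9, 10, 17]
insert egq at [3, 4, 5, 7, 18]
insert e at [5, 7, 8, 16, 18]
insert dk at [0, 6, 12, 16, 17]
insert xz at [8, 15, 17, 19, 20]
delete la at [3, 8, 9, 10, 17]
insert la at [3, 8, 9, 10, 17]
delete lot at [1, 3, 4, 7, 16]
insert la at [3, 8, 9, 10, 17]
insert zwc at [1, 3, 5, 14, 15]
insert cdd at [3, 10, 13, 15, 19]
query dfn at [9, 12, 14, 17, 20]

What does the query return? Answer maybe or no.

Answer: maybe

Derivation:
Step 1: insert uz at [4, 13, 14, 15, 19] -> counters=[0,0,0,0,1,0,0,0,0,0,0,0,0,1,1,1,0,0,0,1,0]
Step 2: insert zwc at [1, 3, 5, 14, 15] -> counters=[0,1,0,1,1,1,0,0,0,0,0,0,0,1,2,2,0,0,0,1,0]
Step 3: insert uyt at [2, 5, 7, 12, 13] -> counters=[0,1,1,1,1,2,0,1,0,0,0,0,1,2,2,2,0,0,0,1,0]
Step 4: insert lot at [1, 3, 4, 7, 16] -> counters=[0,2,1,2,2,2,0,2,0,0,0,0,1,2,2,2,1,0,0,1,0]
Step 5: insert go at [0, 7, 10, 15, 17] -> counters=[1,2,1,2,2,2,0,3,0,0,1,0,1,2,2,3,1,1,0,1,0]
Step 6: insert cdd at [3, 10, 13, 15, 19] -> counters=[1,2,1,3,2,2,0,3,0,0,2,0,1,3,2,4,1,1,0,2,0]
Step 7: insert m at [0, 5, 11, 12, 18] -> counters=[2,2,1,3,2,3,0,3,0,0,2,1,2,3,2,4,1,1,1,2,0]
Step 8: insert la at [3, 8, 9, 10, 17] -> counters=[2,2,1,4,2,3,0,3,1,1,3,1,2,3,2,4,1,2,1,2,0]
Step 9: insert egq at [3, 4, 5, 7, 18] -> counters=[2,2,1,5,3,4,0,4,1,1,3,1,2,3,2,4,1,2,2,2,0]
Step 10: insert e at [5, 7, 8, 16, 18] -> counters=[2,2,1,5,3,5,0,5,2,1,3,1,2,3,2,4,2,2,3,2,0]
Step 11: insert dk at [0, 6, 12, 16, 17] -> counters=[3,2,1,5,3,5,1,5,2,1,3,1,3,3,2,4,3,3,3,2,0]
Step 12: insert xz at [8, 15, 17, 19, 20] -> counters=[3,2,1,5,3,5,1,5,3,1,3,1,3,3,2,5,3,4,3,3,1]
Step 13: delete la at [3, 8, 9, 10, 17] -> counters=[3,2,1,4,3,5,1,5,2,0,2,1,3,3,2,5,3,3,3,3,1]
Step 14: insert la at [3, 8, 9, 10, 17] -> counters=[3,2,1,5,3,5,1,5,3,1,3,1,3,3,2,5,3,4,3,3,1]
Step 15: delete lot at [1, 3, 4, 7, 16] -> counters=[3,1,1,4,2,5,1,4,3,1,3,1,3,3,2,5,2,4,3,3,1]
Step 16: insert la at [3, 8, 9, 10, 17] -> counters=[3,1,1,5,2,5,1,4,4,2,4,1,3,3,2,5,2,5,3,3,1]
Step 17: insert zwc at [1, 3, 5, 14, 15] -> counters=[3,2,1,6,2,6,1,4,4,2,4,1,3,3,3,6,2,5,3,3,1]
Step 18: insert cdd at [3, 10, 13, 15, 19] -> counters=[3,2,1,7,2,6,1,4,4,2,5,1,3,4,3,7,2,5,3,4,1]
Query dfn: check counters[9]=2 counters[12]=3 counters[14]=3 counters[17]=5 counters[20]=1 -> maybe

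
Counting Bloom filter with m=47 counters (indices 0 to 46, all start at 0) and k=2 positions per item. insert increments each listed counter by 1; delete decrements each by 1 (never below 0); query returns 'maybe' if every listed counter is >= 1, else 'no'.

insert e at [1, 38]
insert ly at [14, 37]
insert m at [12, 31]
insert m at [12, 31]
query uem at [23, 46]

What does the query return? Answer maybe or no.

Step 1: insert e at [1, 38] -> counters=[0,1,0,0,0,0,0,0,0,0,0,0,0,0,0,0,0,0,0,0,0,0,0,0,0,0,0,0,0,0,0,0,0,0,0,0,0,0,1,0,0,0,0,0,0,0,0]
Step 2: insert ly at [14, 37] -> counters=[0,1,0,0,0,0,0,0,0,0,0,0,0,0,1,0,0,0,0,0,0,0,0,0,0,0,0,0,0,0,0,0,0,0,0,0,0,1,1,0,0,0,0,0,0,0,0]
Step 3: insert m at [12, 31] -> counters=[0,1,0,0,0,0,0,0,0,0,0,0,1,0,1,0,0,0,0,0,0,0,0,0,0,0,0,0,0,0,0,1,0,0,0,0,0,1,1,0,0,0,0,0,0,0,0]
Step 4: insert m at [12, 31] -> counters=[0,1,0,0,0,0,0,0,0,0,0,0,2,0,1,0,0,0,0,0,0,0,0,0,0,0,0,0,0,0,0,2,0,0,0,0,0,1,1,0,0,0,0,0,0,0,0]
Query uem: check counters[23]=0 counters[46]=0 -> no

Answer: no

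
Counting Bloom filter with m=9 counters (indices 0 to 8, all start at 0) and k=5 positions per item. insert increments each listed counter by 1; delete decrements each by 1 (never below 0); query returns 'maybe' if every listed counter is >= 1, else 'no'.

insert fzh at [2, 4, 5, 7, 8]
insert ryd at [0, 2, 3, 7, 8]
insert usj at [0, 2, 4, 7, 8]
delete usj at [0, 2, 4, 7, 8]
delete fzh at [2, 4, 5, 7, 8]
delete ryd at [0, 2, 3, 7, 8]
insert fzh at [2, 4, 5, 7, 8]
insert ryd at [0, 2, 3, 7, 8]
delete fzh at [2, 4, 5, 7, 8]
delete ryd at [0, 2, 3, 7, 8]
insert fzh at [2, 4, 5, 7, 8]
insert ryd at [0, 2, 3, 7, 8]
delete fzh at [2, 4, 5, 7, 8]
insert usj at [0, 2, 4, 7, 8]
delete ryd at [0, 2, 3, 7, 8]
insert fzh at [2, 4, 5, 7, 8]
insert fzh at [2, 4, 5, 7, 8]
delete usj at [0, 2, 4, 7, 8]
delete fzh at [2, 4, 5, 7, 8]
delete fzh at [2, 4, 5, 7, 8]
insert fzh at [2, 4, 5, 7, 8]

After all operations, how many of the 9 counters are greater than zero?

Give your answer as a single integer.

Answer: 5

Derivation:
Step 1: insert fzh at [2, 4, 5, 7, 8] -> counters=[0,0,1,0,1,1,0,1,1]
Step 2: insert ryd at [0, 2, 3, 7, 8] -> counters=[1,0,2,1,1,1,0,2,2]
Step 3: insert usj at [0, 2, 4, 7, 8] -> counters=[2,0,3,1,2,1,0,3,3]
Step 4: delete usj at [0, 2, 4, 7, 8] -> counters=[1,0,2,1,1,1,0,2,2]
Step 5: delete fzh at [2, 4, 5, 7, 8] -> counters=[1,0,1,1,0,0,0,1,1]
Step 6: delete ryd at [0, 2, 3, 7, 8] -> counters=[0,0,0,0,0,0,0,0,0]
Step 7: insert fzh at [2, 4, 5, 7, 8] -> counters=[0,0,1,0,1,1,0,1,1]
Step 8: insert ryd at [0, 2, 3, 7, 8] -> counters=[1,0,2,1,1,1,0,2,2]
Step 9: delete fzh at [2, 4, 5, 7, 8] -> counters=[1,0,1,1,0,0,0,1,1]
Step 10: delete ryd at [0, 2, 3, 7, 8] -> counters=[0,0,0,0,0,0,0,0,0]
Step 11: insert fzh at [2, 4, 5, 7, 8] -> counters=[0,0,1,0,1,1,0,1,1]
Step 12: insert ryd at [0, 2, 3, 7, 8] -> counters=[1,0,2,1,1,1,0,2,2]
Step 13: delete fzh at [2, 4, 5, 7, 8] -> counters=[1,0,1,1,0,0,0,1,1]
Step 14: insert usj at [0, 2, 4, 7, 8] -> counters=[2,0,2,1,1,0,0,2,2]
Step 15: delete ryd at [0, 2, 3, 7, 8] -> counters=[1,0,1,0,1,0,0,1,1]
Step 16: insert fzh at [2, 4, 5, 7, 8] -> counters=[1,0,2,0,2,1,0,2,2]
Step 17: insert fzh at [2, 4, 5, 7, 8] -> counters=[1,0,3,0,3,2,0,3,3]
Step 18: delete usj at [0, 2, 4, 7, 8] -> counters=[0,0,2,0,2,2,0,2,2]
Step 19: delete fzh at [2, 4, 5, 7, 8] -> counters=[0,0,1,0,1,1,0,1,1]
Step 20: delete fzh at [2, 4, 5, 7, 8] -> counters=[0,0,0,0,0,0,0,0,0]
Step 21: insert fzh at [2, 4, 5, 7, 8] -> counters=[0,0,1,0,1,1,0,1,1]
Final counters=[0,0,1,0,1,1,0,1,1] -> 5 nonzero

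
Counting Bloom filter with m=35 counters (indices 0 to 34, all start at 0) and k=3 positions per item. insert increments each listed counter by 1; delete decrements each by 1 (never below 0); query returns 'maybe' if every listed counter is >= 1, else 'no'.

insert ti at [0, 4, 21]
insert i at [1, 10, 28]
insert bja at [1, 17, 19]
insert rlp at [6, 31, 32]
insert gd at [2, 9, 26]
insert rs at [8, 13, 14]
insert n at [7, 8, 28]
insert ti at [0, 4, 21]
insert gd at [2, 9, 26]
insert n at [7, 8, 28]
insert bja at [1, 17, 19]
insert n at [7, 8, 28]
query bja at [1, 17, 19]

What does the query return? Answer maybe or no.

Answer: maybe

Derivation:
Step 1: insert ti at [0, 4, 21] -> counters=[1,0,0,0,1,0,0,0,0,0,0,0,0,0,0,0,0,0,0,0,0,1,0,0,0,0,0,0,0,0,0,0,0,0,0]
Step 2: insert i at [1, 10, 28] -> counters=[1,1,0,0,1,0,0,0,0,0,1,0,0,0,0,0,0,0,0,0,0,1,0,0,0,0,0,0,1,0,0,0,0,0,0]
Step 3: insert bja at [1, 17, 19] -> counters=[1,2,0,0,1,0,0,0,0,0,1,0,0,0,0,0,0,1,0,1,0,1,0,0,0,0,0,0,1,0,0,0,0,0,0]
Step 4: insert rlp at [6, 31, 32] -> counters=[1,2,0,0,1,0,1,0,0,0,1,0,0,0,0,0,0,1,0,1,0,1,0,0,0,0,0,0,1,0,0,1,1,0,0]
Step 5: insert gd at [2, 9, 26] -> counters=[1,2,1,0,1,0,1,0,0,1,1,0,0,0,0,0,0,1,0,1,0,1,0,0,0,0,1,0,1,0,0,1,1,0,0]
Step 6: insert rs at [8, 13, 14] -> counters=[1,2,1,0,1,0,1,0,1,1,1,0,0,1,1,0,0,1,0,1,0,1,0,0,0,0,1,0,1,0,0,1,1,0,0]
Step 7: insert n at [7, 8, 28] -> counters=[1,2,1,0,1,0,1,1,2,1,1,0,0,1,1,0,0,1,0,1,0,1,0,0,0,0,1,0,2,0,0,1,1,0,0]
Step 8: insert ti at [0, 4, 21] -> counters=[2,2,1,0,2,0,1,1,2,1,1,0,0,1,1,0,0,1,0,1,0,2,0,0,0,0,1,0,2,0,0,1,1,0,0]
Step 9: insert gd at [2, 9, 26] -> counters=[2,2,2,0,2,0,1,1,2,2,1,0,0,1,1,0,0,1,0,1,0,2,0,0,0,0,2,0,2,0,0,1,1,0,0]
Step 10: insert n at [7, 8, 28] -> counters=[2,2,2,0,2,0,1,2,3,2,1,0,0,1,1,0,0,1,0,1,0,2,0,0,0,0,2,0,3,0,0,1,1,0,0]
Step 11: insert bja at [1, 17, 19] -> counters=[2,3,2,0,2,0,1,2,3,2,1,0,0,1,1,0,0,2,0,2,0,2,0,0,0,0,2,0,3,0,0,1,1,0,0]
Step 12: insert n at [7, 8, 28] -> counters=[2,3,2,0,2,0,1,3,4,2,1,0,0,1,1,0,0,2,0,2,0,2,0,0,0,0,2,0,4,0,0,1,1,0,0]
Query bja: check counters[1]=3 counters[17]=2 counters[19]=2 -> maybe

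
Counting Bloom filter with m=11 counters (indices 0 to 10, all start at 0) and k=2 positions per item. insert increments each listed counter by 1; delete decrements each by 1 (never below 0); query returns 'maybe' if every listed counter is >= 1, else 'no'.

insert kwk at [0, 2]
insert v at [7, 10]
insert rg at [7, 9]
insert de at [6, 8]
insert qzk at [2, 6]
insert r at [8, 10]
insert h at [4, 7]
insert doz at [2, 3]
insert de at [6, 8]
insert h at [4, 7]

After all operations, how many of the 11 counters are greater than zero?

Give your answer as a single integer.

Answer: 9

Derivation:
Step 1: insert kwk at [0, 2] -> counters=[1,0,1,0,0,0,0,0,0,0,0]
Step 2: insert v at [7, 10] -> counters=[1,0,1,0,0,0,0,1,0,0,1]
Step 3: insert rg at [7, 9] -> counters=[1,0,1,0,0,0,0,2,0,1,1]
Step 4: insert de at [6, 8] -> counters=[1,0,1,0,0,0,1,2,1,1,1]
Step 5: insert qzk at [2, 6] -> counters=[1,0,2,0,0,0,2,2,1,1,1]
Step 6: insert r at [8, 10] -> counters=[1,0,2,0,0,0,2,2,2,1,2]
Step 7: insert h at [4, 7] -> counters=[1,0,2,0,1,0,2,3,2,1,2]
Step 8: insert doz at [2, 3] -> counters=[1,0,3,1,1,0,2,3,2,1,2]
Step 9: insert de at [6, 8] -> counters=[1,0,3,1,1,0,3,3,3,1,2]
Step 10: insert h at [4, 7] -> counters=[1,0,3,1,2,0,3,4,3,1,2]
Final counters=[1,0,3,1,2,0,3,4,3,1,2] -> 9 nonzero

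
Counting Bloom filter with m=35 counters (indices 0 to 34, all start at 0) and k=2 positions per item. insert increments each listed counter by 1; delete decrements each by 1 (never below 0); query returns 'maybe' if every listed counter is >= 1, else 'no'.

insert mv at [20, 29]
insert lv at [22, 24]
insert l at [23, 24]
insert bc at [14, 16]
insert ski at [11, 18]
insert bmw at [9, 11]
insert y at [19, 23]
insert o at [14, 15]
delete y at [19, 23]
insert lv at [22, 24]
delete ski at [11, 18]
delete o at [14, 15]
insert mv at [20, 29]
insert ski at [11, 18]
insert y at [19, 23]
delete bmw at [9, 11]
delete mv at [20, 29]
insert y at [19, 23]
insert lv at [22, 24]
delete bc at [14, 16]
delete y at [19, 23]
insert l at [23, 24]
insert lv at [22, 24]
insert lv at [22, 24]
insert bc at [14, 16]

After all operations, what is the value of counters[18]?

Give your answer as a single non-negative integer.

Answer: 1

Derivation:
Step 1: insert mv at [20, 29] -> counters=[0,0,0,0,0,0,0,0,0,0,0,0,0,0,0,0,0,0,0,0,1,0,0,0,0,0,0,0,0,1,0,0,0,0,0]
Step 2: insert lv at [22, 24] -> counters=[0,0,0,0,0,0,0,0,0,0,0,0,0,0,0,0,0,0,0,0,1,0,1,0,1,0,0,0,0,1,0,0,0,0,0]
Step 3: insert l at [23, 24] -> counters=[0,0,0,0,0,0,0,0,0,0,0,0,0,0,0,0,0,0,0,0,1,0,1,1,2,0,0,0,0,1,0,0,0,0,0]
Step 4: insert bc at [14, 16] -> counters=[0,0,0,0,0,0,0,0,0,0,0,0,0,0,1,0,1,0,0,0,1,0,1,1,2,0,0,0,0,1,0,0,0,0,0]
Step 5: insert ski at [11, 18] -> counters=[0,0,0,0,0,0,0,0,0,0,0,1,0,0,1,0,1,0,1,0,1,0,1,1,2,0,0,0,0,1,0,0,0,0,0]
Step 6: insert bmw at [9, 11] -> counters=[0,0,0,0,0,0,0,0,0,1,0,2,0,0,1,0,1,0,1,0,1,0,1,1,2,0,0,0,0,1,0,0,0,0,0]
Step 7: insert y at [19, 23] -> counters=[0,0,0,0,0,0,0,0,0,1,0,2,0,0,1,0,1,0,1,1,1,0,1,2,2,0,0,0,0,1,0,0,0,0,0]
Step 8: insert o at [14, 15] -> counters=[0,0,0,0,0,0,0,0,0,1,0,2,0,0,2,1,1,0,1,1,1,0,1,2,2,0,0,0,0,1,0,0,0,0,0]
Step 9: delete y at [19, 23] -> counters=[0,0,0,0,0,0,0,0,0,1,0,2,0,0,2,1,1,0,1,0,1,0,1,1,2,0,0,0,0,1,0,0,0,0,0]
Step 10: insert lv at [22, 24] -> counters=[0,0,0,0,0,0,0,0,0,1,0,2,0,0,2,1,1,0,1,0,1,0,2,1,3,0,0,0,0,1,0,0,0,0,0]
Step 11: delete ski at [11, 18] -> counters=[0,0,0,0,0,0,0,0,0,1,0,1,0,0,2,1,1,0,0,0,1,0,2,1,3,0,0,0,0,1,0,0,0,0,0]
Step 12: delete o at [14, 15] -> counters=[0,0,0,0,0,0,0,0,0,1,0,1,0,0,1,0,1,0,0,0,1,0,2,1,3,0,0,0,0,1,0,0,0,0,0]
Step 13: insert mv at [20, 29] -> counters=[0,0,0,0,0,0,0,0,0,1,0,1,0,0,1,0,1,0,0,0,2,0,2,1,3,0,0,0,0,2,0,0,0,0,0]
Step 14: insert ski at [11, 18] -> counters=[0,0,0,0,0,0,0,0,0,1,0,2,0,0,1,0,1,0,1,0,2,0,2,1,3,0,0,0,0,2,0,0,0,0,0]
Step 15: insert y at [19, 23] -> counters=[0,0,0,0,0,0,0,0,0,1,0,2,0,0,1,0,1,0,1,1,2,0,2,2,3,0,0,0,0,2,0,0,0,0,0]
Step 16: delete bmw at [9, 11] -> counters=[0,0,0,0,0,0,0,0,0,0,0,1,0,0,1,0,1,0,1,1,2,0,2,2,3,0,0,0,0,2,0,0,0,0,0]
Step 17: delete mv at [20, 29] -> counters=[0,0,0,0,0,0,0,0,0,0,0,1,0,0,1,0,1,0,1,1,1,0,2,2,3,0,0,0,0,1,0,0,0,0,0]
Step 18: insert y at [19, 23] -> counters=[0,0,0,0,0,0,0,0,0,0,0,1,0,0,1,0,1,0,1,2,1,0,2,3,3,0,0,0,0,1,0,0,0,0,0]
Step 19: insert lv at [22, 24] -> counters=[0,0,0,0,0,0,0,0,0,0,0,1,0,0,1,0,1,0,1,2,1,0,3,3,4,0,0,0,0,1,0,0,0,0,0]
Step 20: delete bc at [14, 16] -> counters=[0,0,0,0,0,0,0,0,0,0,0,1,0,0,0,0,0,0,1,2,1,0,3,3,4,0,0,0,0,1,0,0,0,0,0]
Step 21: delete y at [19, 23] -> counters=[0,0,0,0,0,0,0,0,0,0,0,1,0,0,0,0,0,0,1,1,1,0,3,2,4,0,0,0,0,1,0,0,0,0,0]
Step 22: insert l at [23, 24] -> counters=[0,0,0,0,0,0,0,0,0,0,0,1,0,0,0,0,0,0,1,1,1,0,3,3,5,0,0,0,0,1,0,0,0,0,0]
Step 23: insert lv at [22, 24] -> counters=[0,0,0,0,0,0,0,0,0,0,0,1,0,0,0,0,0,0,1,1,1,0,4,3,6,0,0,0,0,1,0,0,0,0,0]
Step 24: insert lv at [22, 24] -> counters=[0,0,0,0,0,0,0,0,0,0,0,1,0,0,0,0,0,0,1,1,1,0,5,3,7,0,0,0,0,1,0,0,0,0,0]
Step 25: insert bc at [14, 16] -> counters=[0,0,0,0,0,0,0,0,0,0,0,1,0,0,1,0,1,0,1,1,1,0,5,3,7,0,0,0,0,1,0,0,0,0,0]
Final counters=[0,0,0,0,0,0,0,0,0,0,0,1,0,0,1,0,1,0,1,1,1,0,5,3,7,0,0,0,0,1,0,0,0,0,0] -> counters[18]=1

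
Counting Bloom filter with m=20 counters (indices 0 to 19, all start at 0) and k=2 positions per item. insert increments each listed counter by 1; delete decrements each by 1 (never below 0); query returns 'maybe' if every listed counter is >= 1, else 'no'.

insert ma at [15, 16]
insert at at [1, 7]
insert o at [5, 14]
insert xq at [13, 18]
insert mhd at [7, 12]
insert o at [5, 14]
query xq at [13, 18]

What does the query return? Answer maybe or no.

Step 1: insert ma at [15, 16] -> counters=[0,0,0,0,0,0,0,0,0,0,0,0,0,0,0,1,1,0,0,0]
Step 2: insert at at [1, 7] -> counters=[0,1,0,0,0,0,0,1,0,0,0,0,0,0,0,1,1,0,0,0]
Step 3: insert o at [5, 14] -> counters=[0,1,0,0,0,1,0,1,0,0,0,0,0,0,1,1,1,0,0,0]
Step 4: insert xq at [13, 18] -> counters=[0,1,0,0,0,1,0,1,0,0,0,0,0,1,1,1,1,0,1,0]
Step 5: insert mhd at [7, 12] -> counters=[0,1,0,0,0,1,0,2,0,0,0,0,1,1,1,1,1,0,1,0]
Step 6: insert o at [5, 14] -> counters=[0,1,0,0,0,2,0,2,0,0,0,0,1,1,2,1,1,0,1,0]
Query xq: check counters[13]=1 counters[18]=1 -> maybe

Answer: maybe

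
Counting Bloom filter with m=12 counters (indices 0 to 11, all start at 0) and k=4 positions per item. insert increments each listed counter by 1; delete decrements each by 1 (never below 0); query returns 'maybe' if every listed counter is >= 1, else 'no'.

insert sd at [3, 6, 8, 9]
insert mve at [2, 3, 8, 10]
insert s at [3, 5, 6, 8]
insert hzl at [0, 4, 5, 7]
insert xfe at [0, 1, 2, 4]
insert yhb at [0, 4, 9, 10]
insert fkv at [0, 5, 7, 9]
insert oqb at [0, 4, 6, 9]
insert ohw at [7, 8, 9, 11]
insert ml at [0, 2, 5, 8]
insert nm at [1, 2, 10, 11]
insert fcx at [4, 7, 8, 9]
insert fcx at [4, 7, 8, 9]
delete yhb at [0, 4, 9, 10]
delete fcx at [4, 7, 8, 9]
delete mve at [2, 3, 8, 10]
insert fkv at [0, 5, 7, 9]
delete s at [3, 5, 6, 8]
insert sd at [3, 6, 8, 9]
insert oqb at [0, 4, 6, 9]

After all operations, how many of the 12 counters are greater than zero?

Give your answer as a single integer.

Step 1: insert sd at [3, 6, 8, 9] -> counters=[0,0,0,1,0,0,1,0,1,1,0,0]
Step 2: insert mve at [2, 3, 8, 10] -> counters=[0,0,1,2,0,0,1,0,2,1,1,0]
Step 3: insert s at [3, 5, 6, 8] -> counters=[0,0,1,3,0,1,2,0,3,1,1,0]
Step 4: insert hzl at [0, 4, 5, 7] -> counters=[1,0,1,3,1,2,2,1,3,1,1,0]
Step 5: insert xfe at [0, 1, 2, 4] -> counters=[2,1,2,3,2,2,2,1,3,1,1,0]
Step 6: insert yhb at [0, 4, 9, 10] -> counters=[3,1,2,3,3,2,2,1,3,2,2,0]
Step 7: insert fkv at [0, 5, 7, 9] -> counters=[4,1,2,3,3,3,2,2,3,3,2,0]
Step 8: insert oqb at [0, 4, 6, 9] -> counters=[5,1,2,3,4,3,3,2,3,4,2,0]
Step 9: insert ohw at [7, 8, 9, 11] -> counters=[5,1,2,3,4,3,3,3,4,5,2,1]
Step 10: insert ml at [0, 2, 5, 8] -> counters=[6,1,3,3,4,4,3,3,5,5,2,1]
Step 11: insert nm at [1, 2, 10, 11] -> counters=[6,2,4,3,4,4,3,3,5,5,3,2]
Step 12: insert fcx at [4, 7, 8, 9] -> counters=[6,2,4,3,5,4,3,4,6,6,3,2]
Step 13: insert fcx at [4, 7, 8, 9] -> counters=[6,2,4,3,6,4,3,5,7,7,3,2]
Step 14: delete yhb at [0, 4, 9, 10] -> counters=[5,2,4,3,5,4,3,5,7,6,2,2]
Step 15: delete fcx at [4, 7, 8, 9] -> counters=[5,2,4,3,4,4,3,4,6,5,2,2]
Step 16: delete mve at [2, 3, 8, 10] -> counters=[5,2,3,2,4,4,3,4,5,5,1,2]
Step 17: insert fkv at [0, 5, 7, 9] -> counters=[6,2,3,2,4,5,3,5,5,6,1,2]
Step 18: delete s at [3, 5, 6, 8] -> counters=[6,2,3,1,4,4,2,5,4,6,1,2]
Step 19: insert sd at [3, 6, 8, 9] -> counters=[6,2,3,2,4,4,3,5,5,7,1,2]
Step 20: insert oqb at [0, 4, 6, 9] -> counters=[7,2,3,2,5,4,4,5,5,8,1,2]
Final counters=[7,2,3,2,5,4,4,5,5,8,1,2] -> 12 nonzero

Answer: 12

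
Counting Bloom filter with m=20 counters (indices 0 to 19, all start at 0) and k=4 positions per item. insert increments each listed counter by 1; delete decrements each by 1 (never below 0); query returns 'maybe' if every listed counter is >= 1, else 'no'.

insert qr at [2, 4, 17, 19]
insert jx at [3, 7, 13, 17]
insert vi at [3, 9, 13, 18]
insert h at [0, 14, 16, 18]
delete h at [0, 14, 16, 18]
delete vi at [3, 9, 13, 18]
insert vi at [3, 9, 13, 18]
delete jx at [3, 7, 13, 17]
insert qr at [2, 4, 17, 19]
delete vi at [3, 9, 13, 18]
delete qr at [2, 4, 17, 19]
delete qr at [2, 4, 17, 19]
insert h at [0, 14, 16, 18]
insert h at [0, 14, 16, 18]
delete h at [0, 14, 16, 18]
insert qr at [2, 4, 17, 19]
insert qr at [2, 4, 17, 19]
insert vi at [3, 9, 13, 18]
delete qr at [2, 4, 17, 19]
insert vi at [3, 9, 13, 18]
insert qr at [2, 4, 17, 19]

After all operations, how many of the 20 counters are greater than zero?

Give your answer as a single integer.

Step 1: insert qr at [2, 4, 17, 19] -> counters=[0,0,1,0,1,0,0,0,0,0,0,0,0,0,0,0,0,1,0,1]
Step 2: insert jx at [3, 7, 13, 17] -> counters=[0,0,1,1,1,0,0,1,0,0,0,0,0,1,0,0,0,2,0,1]
Step 3: insert vi at [3, 9, 13, 18] -> counters=[0,0,1,2,1,0,0,1,0,1,0,0,0,2,0,0,0,2,1,1]
Step 4: insert h at [0, 14, 16, 18] -> counters=[1,0,1,2,1,0,0,1,0,1,0,0,0,2,1,0,1,2,2,1]
Step 5: delete h at [0, 14, 16, 18] -> counters=[0,0,1,2,1,0,0,1,0,1,0,0,0,2,0,0,0,2,1,1]
Step 6: delete vi at [3, 9, 13, 18] -> counters=[0,0,1,1,1,0,0,1,0,0,0,0,0,1,0,0,0,2,0,1]
Step 7: insert vi at [3, 9, 13, 18] -> counters=[0,0,1,2,1,0,0,1,0,1,0,0,0,2,0,0,0,2,1,1]
Step 8: delete jx at [3, 7, 13, 17] -> counters=[0,0,1,1,1,0,0,0,0,1,0,0,0,1,0,0,0,1,1,1]
Step 9: insert qr at [2, 4, 17, 19] -> counters=[0,0,2,1,2,0,0,0,0,1,0,0,0,1,0,0,0,2,1,2]
Step 10: delete vi at [3, 9, 13, 18] -> counters=[0,0,2,0,2,0,0,0,0,0,0,0,0,0,0,0,0,2,0,2]
Step 11: delete qr at [2, 4, 17, 19] -> counters=[0,0,1,0,1,0,0,0,0,0,0,0,0,0,0,0,0,1,0,1]
Step 12: delete qr at [2, 4, 17, 19] -> counters=[0,0,0,0,0,0,0,0,0,0,0,0,0,0,0,0,0,0,0,0]
Step 13: insert h at [0, 14, 16, 18] -> counters=[1,0,0,0,0,0,0,0,0,0,0,0,0,0,1,0,1,0,1,0]
Step 14: insert h at [0, 14, 16, 18] -> counters=[2,0,0,0,0,0,0,0,0,0,0,0,0,0,2,0,2,0,2,0]
Step 15: delete h at [0, 14, 16, 18] -> counters=[1,0,0,0,0,0,0,0,0,0,0,0,0,0,1,0,1,0,1,0]
Step 16: insert qr at [2, 4, 17, 19] -> counters=[1,0,1,0,1,0,0,0,0,0,0,0,0,0,1,0,1,1,1,1]
Step 17: insert qr at [2, 4, 17, 19] -> counters=[1,0,2,0,2,0,0,0,0,0,0,0,0,0,1,0,1,2,1,2]
Step 18: insert vi at [3, 9, 13, 18] -> counters=[1,0,2,1,2,0,0,0,0,1,0,0,0,1,1,0,1,2,2,2]
Step 19: delete qr at [2, 4, 17, 19] -> counters=[1,0,1,1,1,0,0,0,0,1,0,0,0,1,1,0,1,1,2,1]
Step 20: insert vi at [3, 9, 13, 18] -> counters=[1,0,1,2,1,0,0,0,0,2,0,0,0,2,1,0,1,1,3,1]
Step 21: insert qr at [2, 4, 17, 19] -> counters=[1,0,2,2,2,0,0,0,0,2,0,0,0,2,1,0,1,2,3,2]
Final counters=[1,0,2,2,2,0,0,0,0,2,0,0,0,2,1,0,1,2,3,2] -> 11 nonzero

Answer: 11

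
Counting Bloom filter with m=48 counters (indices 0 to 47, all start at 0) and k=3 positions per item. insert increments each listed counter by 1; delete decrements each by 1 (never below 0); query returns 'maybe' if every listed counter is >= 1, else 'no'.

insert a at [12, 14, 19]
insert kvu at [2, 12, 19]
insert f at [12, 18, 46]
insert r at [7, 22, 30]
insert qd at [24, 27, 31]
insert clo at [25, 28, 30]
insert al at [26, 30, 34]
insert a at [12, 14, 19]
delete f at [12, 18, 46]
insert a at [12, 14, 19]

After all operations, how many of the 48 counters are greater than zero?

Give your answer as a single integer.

Step 1: insert a at [12, 14, 19] -> counters=[0,0,0,0,0,0,0,0,0,0,0,0,1,0,1,0,0,0,0,1,0,0,0,0,0,0,0,0,0,0,0,0,0,0,0,0,0,0,0,0,0,0,0,0,0,0,0,0]
Step 2: insert kvu at [2, 12, 19] -> counters=[0,0,1,0,0,0,0,0,0,0,0,0,2,0,1,0,0,0,0,2,0,0,0,0,0,0,0,0,0,0,0,0,0,0,0,0,0,0,0,0,0,0,0,0,0,0,0,0]
Step 3: insert f at [12, 18, 46] -> counters=[0,0,1,0,0,0,0,0,0,0,0,0,3,0,1,0,0,0,1,2,0,0,0,0,0,0,0,0,0,0,0,0,0,0,0,0,0,0,0,0,0,0,0,0,0,0,1,0]
Step 4: insert r at [7, 22, 30] -> counters=[0,0,1,0,0,0,0,1,0,0,0,0,3,0,1,0,0,0,1,2,0,0,1,0,0,0,0,0,0,0,1,0,0,0,0,0,0,0,0,0,0,0,0,0,0,0,1,0]
Step 5: insert qd at [24, 27, 31] -> counters=[0,0,1,0,0,0,0,1,0,0,0,0,3,0,1,0,0,0,1,2,0,0,1,0,1,0,0,1,0,0,1,1,0,0,0,0,0,0,0,0,0,0,0,0,0,0,1,0]
Step 6: insert clo at [25, 28, 30] -> counters=[0,0,1,0,0,0,0,1,0,0,0,0,3,0,1,0,0,0,1,2,0,0,1,0,1,1,0,1,1,0,2,1,0,0,0,0,0,0,0,0,0,0,0,0,0,0,1,0]
Step 7: insert al at [26, 30, 34] -> counters=[0,0,1,0,0,0,0,1,0,0,0,0,3,0,1,0,0,0,1,2,0,0,1,0,1,1,1,1,1,0,3,1,0,0,1,0,0,0,0,0,0,0,0,0,0,0,1,0]
Step 8: insert a at [12, 14, 19] -> counters=[0,0,1,0,0,0,0,1,0,0,0,0,4,0,2,0,0,0,1,3,0,0,1,0,1,1,1,1,1,0,3,1,0,0,1,0,0,0,0,0,0,0,0,0,0,0,1,0]
Step 9: delete f at [12, 18, 46] -> counters=[0,0,1,0,0,0,0,1,0,0,0,0,3,0,2,0,0,0,0,3,0,0,1,0,1,1,1,1,1,0,3,1,0,0,1,0,0,0,0,0,0,0,0,0,0,0,0,0]
Step 10: insert a at [12, 14, 19] -> counters=[0,0,1,0,0,0,0,1,0,0,0,0,4,0,3,0,0,0,0,4,0,0,1,0,1,1,1,1,1,0,3,1,0,0,1,0,0,0,0,0,0,0,0,0,0,0,0,0]
Final counters=[0,0,1,0,0,0,0,1,0,0,0,0,4,0,3,0,0,0,0,4,0,0,1,0,1,1,1,1,1,0,3,1,0,0,1,0,0,0,0,0,0,0,0,0,0,0,0,0] -> 14 nonzero

Answer: 14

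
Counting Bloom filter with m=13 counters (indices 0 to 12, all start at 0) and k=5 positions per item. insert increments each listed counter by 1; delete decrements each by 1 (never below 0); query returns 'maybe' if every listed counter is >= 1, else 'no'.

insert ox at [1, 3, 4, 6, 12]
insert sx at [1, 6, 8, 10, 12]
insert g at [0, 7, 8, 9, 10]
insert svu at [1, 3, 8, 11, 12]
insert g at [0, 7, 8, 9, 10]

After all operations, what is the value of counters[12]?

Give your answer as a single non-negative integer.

Answer: 3

Derivation:
Step 1: insert ox at [1, 3, 4, 6, 12] -> counters=[0,1,0,1,1,0,1,0,0,0,0,0,1]
Step 2: insert sx at [1, 6, 8, 10, 12] -> counters=[0,2,0,1,1,0,2,0,1,0,1,0,2]
Step 3: insert g at [0, 7, 8, 9, 10] -> counters=[1,2,0,1,1,0,2,1,2,1,2,0,2]
Step 4: insert svu at [1, 3, 8, 11, 12] -> counters=[1,3,0,2,1,0,2,1,3,1,2,1,3]
Step 5: insert g at [0, 7, 8, 9, 10] -> counters=[2,3,0,2,1,0,2,2,4,2,3,1,3]
Final counters=[2,3,0,2,1,0,2,2,4,2,3,1,3] -> counters[12]=3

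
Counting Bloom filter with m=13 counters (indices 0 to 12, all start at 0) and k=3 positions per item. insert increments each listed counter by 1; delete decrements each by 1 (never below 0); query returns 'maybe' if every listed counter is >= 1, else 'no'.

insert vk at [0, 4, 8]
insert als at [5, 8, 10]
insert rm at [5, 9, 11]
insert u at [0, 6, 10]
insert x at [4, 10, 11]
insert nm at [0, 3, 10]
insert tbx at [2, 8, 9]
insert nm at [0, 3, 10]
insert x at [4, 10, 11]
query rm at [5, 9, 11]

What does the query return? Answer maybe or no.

Answer: maybe

Derivation:
Step 1: insert vk at [0, 4, 8] -> counters=[1,0,0,0,1,0,0,0,1,0,0,0,0]
Step 2: insert als at [5, 8, 10] -> counters=[1,0,0,0,1,1,0,0,2,0,1,0,0]
Step 3: insert rm at [5, 9, 11] -> counters=[1,0,0,0,1,2,0,0,2,1,1,1,0]
Step 4: insert u at [0, 6, 10] -> counters=[2,0,0,0,1,2,1,0,2,1,2,1,0]
Step 5: insert x at [4, 10, 11] -> counters=[2,0,0,0,2,2,1,0,2,1,3,2,0]
Step 6: insert nm at [0, 3, 10] -> counters=[3,0,0,1,2,2,1,0,2,1,4,2,0]
Step 7: insert tbx at [2, 8, 9] -> counters=[3,0,1,1,2,2,1,0,3,2,4,2,0]
Step 8: insert nm at [0, 3, 10] -> counters=[4,0,1,2,2,2,1,0,3,2,5,2,0]
Step 9: insert x at [4, 10, 11] -> counters=[4,0,1,2,3,2,1,0,3,2,6,3,0]
Query rm: check counters[5]=2 counters[9]=2 counters[11]=3 -> maybe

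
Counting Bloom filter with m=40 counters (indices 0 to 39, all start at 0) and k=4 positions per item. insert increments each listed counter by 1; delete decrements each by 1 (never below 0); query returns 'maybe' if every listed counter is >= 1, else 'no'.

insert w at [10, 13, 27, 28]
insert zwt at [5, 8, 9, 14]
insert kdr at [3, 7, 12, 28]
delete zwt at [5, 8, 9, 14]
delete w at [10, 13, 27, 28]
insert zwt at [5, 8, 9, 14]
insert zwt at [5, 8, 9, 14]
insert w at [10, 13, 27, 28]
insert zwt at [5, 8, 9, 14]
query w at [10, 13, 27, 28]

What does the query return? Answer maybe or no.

Step 1: insert w at [10, 13, 27, 28] -> counters=[0,0,0,0,0,0,0,0,0,0,1,0,0,1,0,0,0,0,0,0,0,0,0,0,0,0,0,1,1,0,0,0,0,0,0,0,0,0,0,0]
Step 2: insert zwt at [5, 8, 9, 14] -> counters=[0,0,0,0,0,1,0,0,1,1,1,0,0,1,1,0,0,0,0,0,0,0,0,0,0,0,0,1,1,0,0,0,0,0,0,0,0,0,0,0]
Step 3: insert kdr at [3, 7, 12, 28] -> counters=[0,0,0,1,0,1,0,1,1,1,1,0,1,1,1,0,0,0,0,0,0,0,0,0,0,0,0,1,2,0,0,0,0,0,0,0,0,0,0,0]
Step 4: delete zwt at [5, 8, 9, 14] -> counters=[0,0,0,1,0,0,0,1,0,0,1,0,1,1,0,0,0,0,0,0,0,0,0,0,0,0,0,1,2,0,0,0,0,0,0,0,0,0,0,0]
Step 5: delete w at [10, 13, 27, 28] -> counters=[0,0,0,1,0,0,0,1,0,0,0,0,1,0,0,0,0,0,0,0,0,0,0,0,0,0,0,0,1,0,0,0,0,0,0,0,0,0,0,0]
Step 6: insert zwt at [5, 8, 9, 14] -> counters=[0,0,0,1,0,1,0,1,1,1,0,0,1,0,1,0,0,0,0,0,0,0,0,0,0,0,0,0,1,0,0,0,0,0,0,0,0,0,0,0]
Step 7: insert zwt at [5, 8, 9, 14] -> counters=[0,0,0,1,0,2,0,1,2,2,0,0,1,0,2,0,0,0,0,0,0,0,0,0,0,0,0,0,1,0,0,0,0,0,0,0,0,0,0,0]
Step 8: insert w at [10, 13, 27, 28] -> counters=[0,0,0,1,0,2,0,1,2,2,1,0,1,1,2,0,0,0,0,0,0,0,0,0,0,0,0,1,2,0,0,0,0,0,0,0,0,0,0,0]
Step 9: insert zwt at [5, 8, 9, 14] -> counters=[0,0,0,1,0,3,0,1,3,3,1,0,1,1,3,0,0,0,0,0,0,0,0,0,0,0,0,1,2,0,0,0,0,0,0,0,0,0,0,0]
Query w: check counters[10]=1 counters[13]=1 counters[27]=1 counters[28]=2 -> maybe

Answer: maybe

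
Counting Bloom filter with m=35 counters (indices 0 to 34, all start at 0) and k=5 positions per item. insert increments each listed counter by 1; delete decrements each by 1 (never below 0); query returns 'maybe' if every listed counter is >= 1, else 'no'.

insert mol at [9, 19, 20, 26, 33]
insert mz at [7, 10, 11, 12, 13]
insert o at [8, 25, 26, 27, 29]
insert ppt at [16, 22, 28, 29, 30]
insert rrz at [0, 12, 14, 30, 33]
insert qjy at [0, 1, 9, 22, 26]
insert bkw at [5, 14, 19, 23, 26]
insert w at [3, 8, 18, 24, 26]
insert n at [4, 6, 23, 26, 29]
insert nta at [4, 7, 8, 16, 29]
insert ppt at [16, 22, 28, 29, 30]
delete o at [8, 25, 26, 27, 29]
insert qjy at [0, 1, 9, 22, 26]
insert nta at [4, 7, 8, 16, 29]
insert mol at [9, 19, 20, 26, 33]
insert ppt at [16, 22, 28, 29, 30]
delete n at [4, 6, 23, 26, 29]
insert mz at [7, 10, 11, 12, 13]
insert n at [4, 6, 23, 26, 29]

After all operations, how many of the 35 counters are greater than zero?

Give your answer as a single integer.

Step 1: insert mol at [9, 19, 20, 26, 33] -> counters=[0,0,0,0,0,0,0,0,0,1,0,0,0,0,0,0,0,0,0,1,1,0,0,0,0,0,1,0,0,0,0,0,0,1,0]
Step 2: insert mz at [7, 10, 11, 12, 13] -> counters=[0,0,0,0,0,0,0,1,0,1,1,1,1,1,0,0,0,0,0,1,1,0,0,0,0,0,1,0,0,0,0,0,0,1,0]
Step 3: insert o at [8, 25, 26, 27, 29] -> counters=[0,0,0,0,0,0,0,1,1,1,1,1,1,1,0,0,0,0,0,1,1,0,0,0,0,1,2,1,0,1,0,0,0,1,0]
Step 4: insert ppt at [16, 22, 28, 29, 30] -> counters=[0,0,0,0,0,0,0,1,1,1,1,1,1,1,0,0,1,0,0,1,1,0,1,0,0,1,2,1,1,2,1,0,0,1,0]
Step 5: insert rrz at [0, 12, 14, 30, 33] -> counters=[1,0,0,0,0,0,0,1,1,1,1,1,2,1,1,0,1,0,0,1,1,0,1,0,0,1,2,1,1,2,2,0,0,2,0]
Step 6: insert qjy at [0, 1, 9, 22, 26] -> counters=[2,1,0,0,0,0,0,1,1,2,1,1,2,1,1,0,1,0,0,1,1,0,2,0,0,1,3,1,1,2,2,0,0,2,0]
Step 7: insert bkw at [5, 14, 19, 23, 26] -> counters=[2,1,0,0,0,1,0,1,1,2,1,1,2,1,2,0,1,0,0,2,1,0,2,1,0,1,4,1,1,2,2,0,0,2,0]
Step 8: insert w at [3, 8, 18, 24, 26] -> counters=[2,1,0,1,0,1,0,1,2,2,1,1,2,1,2,0,1,0,1,2,1,0,2,1,1,1,5,1,1,2,2,0,0,2,0]
Step 9: insert n at [4, 6, 23, 26, 29] -> counters=[2,1,0,1,1,1,1,1,2,2,1,1,2,1,2,0,1,0,1,2,1,0,2,2,1,1,6,1,1,3,2,0,0,2,0]
Step 10: insert nta at [4, 7, 8, 16, 29] -> counters=[2,1,0,1,2,1,1,2,3,2,1,1,2,1,2,0,2,0,1,2,1,0,2,2,1,1,6,1,1,4,2,0,0,2,0]
Step 11: insert ppt at [16, 22, 28, 29, 30] -> counters=[2,1,0,1,2,1,1,2,3,2,1,1,2,1,2,0,3,0,1,2,1,0,3,2,1,1,6,1,2,5,3,0,0,2,0]
Step 12: delete o at [8, 25, 26, 27, 29] -> counters=[2,1,0,1,2,1,1,2,2,2,1,1,2,1,2,0,3,0,1,2,1,0,3,2,1,0,5,0,2,4,3,0,0,2,0]
Step 13: insert qjy at [0, 1, 9, 22, 26] -> counters=[3,2,0,1,2,1,1,2,2,3,1,1,2,1,2,0,3,0,1,2,1,0,4,2,1,0,6,0,2,4,3,0,0,2,0]
Step 14: insert nta at [4, 7, 8, 16, 29] -> counters=[3,2,0,1,3,1,1,3,3,3,1,1,2,1,2,0,4,0,1,2,1,0,4,2,1,0,6,0,2,5,3,0,0,2,0]
Step 15: insert mol at [9, 19, 20, 26, 33] -> counters=[3,2,0,1,3,1,1,3,3,4,1,1,2,1,2,0,4,0,1,3,2,0,4,2,1,0,7,0,2,5,3,0,0,3,0]
Step 16: insert ppt at [16, 22, 28, 29, 30] -> counters=[3,2,0,1,3,1,1,3,3,4,1,1,2,1,2,0,5,0,1,3,2,0,5,2,1,0,7,0,3,6,4,0,0,3,0]
Step 17: delete n at [4, 6, 23, 26, 29] -> counters=[3,2,0,1,2,1,0,3,3,4,1,1,2,1,2,0,5,0,1,3,2,0,5,1,1,0,6,0,3,5,4,0,0,3,0]
Step 18: insert mz at [7, 10, 11, 12, 13] -> counters=[3,2,0,1,2,1,0,4,3,4,2,2,3,2,2,0,5,0,1,3,2,0,5,1,1,0,6,0,3,5,4,0,0,3,0]
Step 19: insert n at [4, 6, 23, 26, 29] -> counters=[3,2,0,1,3,1,1,4,3,4,2,2,3,2,2,0,5,0,1,3,2,0,5,2,1,0,7,0,3,6,4,0,0,3,0]
Final counters=[3,2,0,1,3,1,1,4,3,4,2,2,3,2,2,0,5,0,1,3,2,0,5,2,1,0,7,0,3,6,4,0,0,3,0] -> 26 nonzero

Answer: 26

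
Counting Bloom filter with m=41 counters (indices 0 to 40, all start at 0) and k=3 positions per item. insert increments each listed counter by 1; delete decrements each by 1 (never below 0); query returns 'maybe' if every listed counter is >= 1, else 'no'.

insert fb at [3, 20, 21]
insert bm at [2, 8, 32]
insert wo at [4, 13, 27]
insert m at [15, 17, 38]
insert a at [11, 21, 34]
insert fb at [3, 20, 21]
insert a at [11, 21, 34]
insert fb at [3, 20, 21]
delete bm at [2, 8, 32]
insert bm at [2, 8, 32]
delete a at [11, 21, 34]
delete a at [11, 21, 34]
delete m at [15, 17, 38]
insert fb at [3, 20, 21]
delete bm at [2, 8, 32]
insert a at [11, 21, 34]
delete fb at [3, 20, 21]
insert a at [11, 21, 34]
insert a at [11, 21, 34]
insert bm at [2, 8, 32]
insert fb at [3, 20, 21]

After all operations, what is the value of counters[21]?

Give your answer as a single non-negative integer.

Step 1: insert fb at [3, 20, 21] -> counters=[0,0,0,1,0,0,0,0,0,0,0,0,0,0,0,0,0,0,0,0,1,1,0,0,0,0,0,0,0,0,0,0,0,0,0,0,0,0,0,0,0]
Step 2: insert bm at [2, 8, 32] -> counters=[0,0,1,1,0,0,0,0,1,0,0,0,0,0,0,0,0,0,0,0,1,1,0,0,0,0,0,0,0,0,0,0,1,0,0,0,0,0,0,0,0]
Step 3: insert wo at [4, 13, 27] -> counters=[0,0,1,1,1,0,0,0,1,0,0,0,0,1,0,0,0,0,0,0,1,1,0,0,0,0,0,1,0,0,0,0,1,0,0,0,0,0,0,0,0]
Step 4: insert m at [15, 17, 38] -> counters=[0,0,1,1,1,0,0,0,1,0,0,0,0,1,0,1,0,1,0,0,1,1,0,0,0,0,0,1,0,0,0,0,1,0,0,0,0,0,1,0,0]
Step 5: insert a at [11, 21, 34] -> counters=[0,0,1,1,1,0,0,0,1,0,0,1,0,1,0,1,0,1,0,0,1,2,0,0,0,0,0,1,0,0,0,0,1,0,1,0,0,0,1,0,0]
Step 6: insert fb at [3, 20, 21] -> counters=[0,0,1,2,1,0,0,0,1,0,0,1,0,1,0,1,0,1,0,0,2,3,0,0,0,0,0,1,0,0,0,0,1,0,1,0,0,0,1,0,0]
Step 7: insert a at [11, 21, 34] -> counters=[0,0,1,2,1,0,0,0,1,0,0,2,0,1,0,1,0,1,0,0,2,4,0,0,0,0,0,1,0,0,0,0,1,0,2,0,0,0,1,0,0]
Step 8: insert fb at [3, 20, 21] -> counters=[0,0,1,3,1,0,0,0,1,0,0,2,0,1,0,1,0,1,0,0,3,5,0,0,0,0,0,1,0,0,0,0,1,0,2,0,0,0,1,0,0]
Step 9: delete bm at [2, 8, 32] -> counters=[0,0,0,3,1,0,0,0,0,0,0,2,0,1,0,1,0,1,0,0,3,5,0,0,0,0,0,1,0,0,0,0,0,0,2,0,0,0,1,0,0]
Step 10: insert bm at [2, 8, 32] -> counters=[0,0,1,3,1,0,0,0,1,0,0,2,0,1,0,1,0,1,0,0,3,5,0,0,0,0,0,1,0,0,0,0,1,0,2,0,0,0,1,0,0]
Step 11: delete a at [11, 21, 34] -> counters=[0,0,1,3,1,0,0,0,1,0,0,1,0,1,0,1,0,1,0,0,3,4,0,0,0,0,0,1,0,0,0,0,1,0,1,0,0,0,1,0,0]
Step 12: delete a at [11, 21, 34] -> counters=[0,0,1,3,1,0,0,0,1,0,0,0,0,1,0,1,0,1,0,0,3,3,0,0,0,0,0,1,0,0,0,0,1,0,0,0,0,0,1,0,0]
Step 13: delete m at [15, 17, 38] -> counters=[0,0,1,3,1,0,0,0,1,0,0,0,0,1,0,0,0,0,0,0,3,3,0,0,0,0,0,1,0,0,0,0,1,0,0,0,0,0,0,0,0]
Step 14: insert fb at [3, 20, 21] -> counters=[0,0,1,4,1,0,0,0,1,0,0,0,0,1,0,0,0,0,0,0,4,4,0,0,0,0,0,1,0,0,0,0,1,0,0,0,0,0,0,0,0]
Step 15: delete bm at [2, 8, 32] -> counters=[0,0,0,4,1,0,0,0,0,0,0,0,0,1,0,0,0,0,0,0,4,4,0,0,0,0,0,1,0,0,0,0,0,0,0,0,0,0,0,0,0]
Step 16: insert a at [11, 21, 34] -> counters=[0,0,0,4,1,0,0,0,0,0,0,1,0,1,0,0,0,0,0,0,4,5,0,0,0,0,0,1,0,0,0,0,0,0,1,0,0,0,0,0,0]
Step 17: delete fb at [3, 20, 21] -> counters=[0,0,0,3,1,0,0,0,0,0,0,1,0,1,0,0,0,0,0,0,3,4,0,0,0,0,0,1,0,0,0,0,0,0,1,0,0,0,0,0,0]
Step 18: insert a at [11, 21, 34] -> counters=[0,0,0,3,1,0,0,0,0,0,0,2,0,1,0,0,0,0,0,0,3,5,0,0,0,0,0,1,0,0,0,0,0,0,2,0,0,0,0,0,0]
Step 19: insert a at [11, 21, 34] -> counters=[0,0,0,3,1,0,0,0,0,0,0,3,0,1,0,0,0,0,0,0,3,6,0,0,0,0,0,1,0,0,0,0,0,0,3,0,0,0,0,0,0]
Step 20: insert bm at [2, 8, 32] -> counters=[0,0,1,3,1,0,0,0,1,0,0,3,0,1,0,0,0,0,0,0,3,6,0,0,0,0,0,1,0,0,0,0,1,0,3,0,0,0,0,0,0]
Step 21: insert fb at [3, 20, 21] -> counters=[0,0,1,4,1,0,0,0,1,0,0,3,0,1,0,0,0,0,0,0,4,7,0,0,0,0,0,1,0,0,0,0,1,0,3,0,0,0,0,0,0]
Final counters=[0,0,1,4,1,0,0,0,1,0,0,3,0,1,0,0,0,0,0,0,4,7,0,0,0,0,0,1,0,0,0,0,1,0,3,0,0,0,0,0,0] -> counters[21]=7

Answer: 7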